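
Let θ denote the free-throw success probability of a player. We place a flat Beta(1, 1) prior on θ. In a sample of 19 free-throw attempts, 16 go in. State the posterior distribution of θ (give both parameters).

The binomial likelihood is conjugate to the Beta prior: with 16 successes and 3 failures, the posterior is Beta(1+16, 1+3) = Beta(17, 4).

Posterior: Beta(17, 4)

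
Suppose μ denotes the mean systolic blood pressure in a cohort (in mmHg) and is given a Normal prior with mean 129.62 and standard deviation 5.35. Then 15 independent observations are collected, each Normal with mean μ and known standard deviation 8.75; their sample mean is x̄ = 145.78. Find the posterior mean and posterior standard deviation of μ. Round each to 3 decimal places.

With known σ, the Normal prior is conjugate. Weight on the data is w = (n/σ²)/(n/σ² + 1/τ₀²) = 0.195918/(0.195918+0.0349375) = 0.84866.
Posterior mean = w·x̄ + (1−w)·μ₀ = 0.84866·145.78 + 0.15134·129.62 = 143.334. Posterior variance = 1/(0.195918+0.0349375) = 4.33171, so SD = 2.081.

Posterior mean ≈ 143.334; posterior SD ≈ 2.081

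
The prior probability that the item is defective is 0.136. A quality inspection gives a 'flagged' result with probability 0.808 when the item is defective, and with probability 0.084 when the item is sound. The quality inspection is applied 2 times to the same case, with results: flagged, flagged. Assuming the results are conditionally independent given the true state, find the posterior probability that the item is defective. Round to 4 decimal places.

Posterior P(H) ≈ 0.9358

Let H be the event that the item is defective; start with P(H) = 0.136. P('flagged'|H) = 0.808, P('flagged'|¬H) = 0.084.
Update on result 1 ('flagged'): P(H) ← 0.808·0.1360 / (0.808·0.1360 + 0.084·0.8640) = 0.10989/0.18246 = 0.6022.
Update on result 2 ('flagged'): P(H) ← 0.808·0.6022 / (0.808·0.6022 + 0.084·0.3978) = 0.48661/0.52003 = 0.9358.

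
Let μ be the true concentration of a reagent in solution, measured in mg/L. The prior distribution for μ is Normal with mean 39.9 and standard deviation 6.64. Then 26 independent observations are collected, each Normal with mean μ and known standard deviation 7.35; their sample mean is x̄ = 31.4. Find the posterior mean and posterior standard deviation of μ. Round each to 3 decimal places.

Posterior mean ≈ 31.783; posterior SD ≈ 1.409

Prior precision 1/τ₀² = 1/6.64² = 0.0226811; data precision n/σ² = 26/7.35² = 0.481281.
Posterior precision = 0.0226811 + 0.481281 = 0.503962, giving posterior SD = 1/√0.503962 = 1.409.
Posterior mean = (0.0226811·39.9 + 0.481281·31.4) / 0.503962 = 31.783.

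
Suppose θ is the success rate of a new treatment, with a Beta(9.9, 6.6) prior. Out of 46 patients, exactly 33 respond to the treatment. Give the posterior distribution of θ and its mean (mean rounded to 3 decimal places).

Posterior: Beta(42.9, 19.6); mean ≈ 0.686

The binomial likelihood is conjugate to the Beta prior: with 33 successes and 13 failures, the posterior is Beta(9.9+33, 6.6+13) = Beta(42.9, 19.6).
E[θ | data] = 42.9/(42.9+19.6) = 0.686.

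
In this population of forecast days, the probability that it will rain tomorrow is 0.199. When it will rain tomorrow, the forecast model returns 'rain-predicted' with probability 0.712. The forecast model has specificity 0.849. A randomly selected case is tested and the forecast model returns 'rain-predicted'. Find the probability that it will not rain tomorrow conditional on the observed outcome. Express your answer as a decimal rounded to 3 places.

P(¬H | E) ≈ 0.461

Let H be the event that it will rain tomorrow. P(H) = 0.199, so P(¬H) = 0.801. With E the 'rain-predicted' result, P(E|H) = 0.712 and P(E|¬H) = 0.151.
P(E) = 0.712·0.199 + 0.151·0.801 = 0.14169 + 0.12095 = 0.26264.
By Bayes' theorem, P(H|E) = 0.14169 / 0.26264 = 0.539. Hence P(¬H|E) = 1 − 0.539 = 0.461.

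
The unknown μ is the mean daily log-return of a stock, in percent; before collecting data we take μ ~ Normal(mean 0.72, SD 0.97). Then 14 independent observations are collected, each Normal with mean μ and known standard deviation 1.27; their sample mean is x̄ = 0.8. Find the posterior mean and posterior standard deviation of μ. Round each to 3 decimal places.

Prior precision 1/τ₀² = 1/0.97² = 1.06281; data precision n/σ² = 14/1.27² = 8.68002.
Posterior precision = 1.06281 + 8.68002 = 9.74283, giving posterior SD = 1/√9.74283 = 0.320.
Posterior mean = (1.06281·0.72 + 8.68002·0.8) / 9.74283 = 0.791.

Posterior mean ≈ 0.791; posterior SD ≈ 0.320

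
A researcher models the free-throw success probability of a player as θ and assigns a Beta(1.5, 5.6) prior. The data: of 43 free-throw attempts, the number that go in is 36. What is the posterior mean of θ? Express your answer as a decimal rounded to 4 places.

Posterior mean ≈ 0.7485

Observing 36 successes and 7 failures updates Beta(1.5, 5.6) by adding the success and failure counts to the two shape parameters: α = 1.5+36 = 37.5, β = 5.6+7 = 12.6.
E[θ | data] = 37.5/(37.5+12.6) = 0.7485.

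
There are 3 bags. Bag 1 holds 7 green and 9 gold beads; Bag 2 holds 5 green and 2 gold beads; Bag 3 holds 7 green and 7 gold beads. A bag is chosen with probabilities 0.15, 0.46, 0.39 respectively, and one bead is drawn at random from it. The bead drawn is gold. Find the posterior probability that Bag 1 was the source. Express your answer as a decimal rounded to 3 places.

Posterior probability ≈ 0.205

P(gold|Bag 1) = 0.5625; P(gold|Bag 2) = 0.2857; P(gold|Bag 3) = 0.5.
Prior × likelihood for each source: 0.15·0.5625=0.08437, 0.46·0.2857=0.1314, 0.39·0.5=0.1950. Summing gives P(gold) = 0.41080.
P(Bag 1 | gold) = 0.08437 / 0.41080 = 0.205.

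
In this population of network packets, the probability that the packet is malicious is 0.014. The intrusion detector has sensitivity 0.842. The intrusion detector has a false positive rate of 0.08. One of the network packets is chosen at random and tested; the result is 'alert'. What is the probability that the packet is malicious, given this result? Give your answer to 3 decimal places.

Write H for 'the packet is malicious'. Prior odds H:¬H = 0.014/0.986 = 0.014199. For the 'alert' outcome, the likelihood ratio is 0.842/0.08 = 10.525.
Posterior odds = 0.014199 × 10.525 = 0.14944, so P(H|E) = 0.14944/(1+0.14944) = 0.130.

P(H | E) ≈ 0.130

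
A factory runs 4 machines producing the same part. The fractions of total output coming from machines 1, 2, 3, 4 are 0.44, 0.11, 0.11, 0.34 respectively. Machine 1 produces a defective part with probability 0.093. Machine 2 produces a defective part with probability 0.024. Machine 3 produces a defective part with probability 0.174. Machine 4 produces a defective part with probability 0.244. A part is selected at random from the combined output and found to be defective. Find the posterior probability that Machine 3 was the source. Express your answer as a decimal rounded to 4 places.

Posterior probability ≈ 0.1314

P(defective|M1) = 0.093; P(defective|M2) = 0.024; P(defective|M3) = 0.174; P(defective|M4) = 0.244.
Prior × likelihood for each source: 0.44·0.093=0.04092, 0.11·0.024=0.002640, 0.11·0.174=0.01914, 0.34·0.244=0.08296. Summing gives P(defective) = 0.14566.
P(Machine 3 | defective) = 0.01914 / 0.14566 = 0.1314.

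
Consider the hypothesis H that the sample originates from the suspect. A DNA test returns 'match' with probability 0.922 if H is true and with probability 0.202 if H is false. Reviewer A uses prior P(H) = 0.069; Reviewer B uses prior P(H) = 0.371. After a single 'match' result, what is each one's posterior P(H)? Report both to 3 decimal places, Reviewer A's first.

Reviewer A: 0.253; Reviewer B: 0.729

The likelihood ratio for a 'match' result is 0.922/0.202 = 4.5644.
Reviewer A: prior odds 0.069/0.931 = 0.074114; posterior odds 0.33828; posterior probability 0.253.
Reviewer B: prior odds 0.371/0.629 = 0.58983; posterior odds 2.6922; posterior probability 0.729.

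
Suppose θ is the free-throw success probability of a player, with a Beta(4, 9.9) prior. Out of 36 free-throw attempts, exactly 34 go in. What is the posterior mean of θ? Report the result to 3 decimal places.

Observing 34 successes and 2 failures updates Beta(4, 9.9) by adding the success and failure counts to the two shape parameters: α = 4+34 = 38, β = 9.9+2 = 11.9.
Posterior mean = α/(α+β) = 38/49.9 = 0.762.

Posterior mean ≈ 0.762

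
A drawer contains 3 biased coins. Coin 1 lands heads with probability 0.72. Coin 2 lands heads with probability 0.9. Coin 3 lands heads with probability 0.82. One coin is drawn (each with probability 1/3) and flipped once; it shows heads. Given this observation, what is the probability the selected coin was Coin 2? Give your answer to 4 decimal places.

Tabulate prior·likelihood by source: [1] prior 0.333333, lik 0.72, product 0.2400; [2] prior 0.333333, lik 0.9, product 0.3000; [3] prior 0.333333, lik 0.82, product 0.2733.
Normalizing constant = 0.81333; the posterior for Coin 2 is its product over the sum, 0.3000/0.81333 = 0.3689.

Posterior probability ≈ 0.3689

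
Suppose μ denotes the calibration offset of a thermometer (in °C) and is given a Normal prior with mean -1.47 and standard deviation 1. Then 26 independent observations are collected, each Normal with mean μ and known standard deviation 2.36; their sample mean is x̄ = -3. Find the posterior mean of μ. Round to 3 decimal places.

Prior precision 1/τ₀² = 1/1² = 1.00000; data precision n/σ² = 26/2.36² = 4.66820.
Posterior precision = 1.00000 + 4.66820 = 5.66820.
Posterior mean = (1.00000·-1.47 + 4.66820·-3) / 5.66820 = -2.730.

Posterior mean ≈ -2.730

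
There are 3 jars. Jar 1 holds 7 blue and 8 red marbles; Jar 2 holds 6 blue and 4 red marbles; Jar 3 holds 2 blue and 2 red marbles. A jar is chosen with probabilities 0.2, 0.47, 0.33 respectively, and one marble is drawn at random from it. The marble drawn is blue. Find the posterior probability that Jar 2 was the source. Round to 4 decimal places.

P(blue|Jar 1) = 0.4667; P(blue|Jar 2) = 0.6; P(blue|Jar 3) = 0.5.
Prior × likelihood for each source: 0.2·0.4667=0.09333, 0.47·0.6=0.2820, 0.33·0.5=0.1650. Summing gives P(blue) = 0.54033.
P(Jar 2 | blue) = 0.2820 / 0.54033 = 0.5219.

Posterior probability ≈ 0.5219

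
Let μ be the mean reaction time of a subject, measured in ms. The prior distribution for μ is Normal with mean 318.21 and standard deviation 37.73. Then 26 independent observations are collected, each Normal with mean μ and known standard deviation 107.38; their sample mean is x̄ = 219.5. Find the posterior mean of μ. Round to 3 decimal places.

Posterior mean ≈ 242.947

With known σ, the Normal prior is conjugate. Weight on the data is w = (n/σ²)/(n/σ² + 1/τ₀²) = 0.00225490/(0.00225490+0.00070247) = 0.76247.
Posterior mean = w·x̄ + (1−w)·μ₀ = 0.76247·219.5 + 0.23753·318.21 = 242.947.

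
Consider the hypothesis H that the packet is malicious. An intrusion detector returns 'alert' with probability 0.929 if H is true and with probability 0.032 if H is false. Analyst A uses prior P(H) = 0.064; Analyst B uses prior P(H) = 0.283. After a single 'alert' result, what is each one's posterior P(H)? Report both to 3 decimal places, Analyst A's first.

P('+'|H) = 0.929, P('+'|¬H) = 0.032.
Analyst A: numerator 0.929·0.064 = 0.059456; evidence = 0.059456+0.032·0.936 = 0.089408; posterior = 0.665.
Analyst B: numerator 0.929·0.283 = 0.26291; evidence = 0.26291+0.032·0.717 = 0.28585; posterior = 0.920.

Analyst A: 0.665; Analyst B: 0.920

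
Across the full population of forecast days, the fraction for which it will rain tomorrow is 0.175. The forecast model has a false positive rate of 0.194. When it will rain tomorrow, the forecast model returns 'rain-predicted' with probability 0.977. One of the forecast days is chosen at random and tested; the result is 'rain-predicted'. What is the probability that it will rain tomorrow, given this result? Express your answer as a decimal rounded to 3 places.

Let H be the event that it will rain tomorrow. P(H) = 0.175, so P(¬H) = 0.825. With E the 'rain-predicted' result, P(E|H) = 0.977 and P(E|¬H) = 0.194.
P(E) = 0.977·0.175 + 0.194·0.825 = 0.17097 + 0.16005 = 0.33103.
By Bayes' theorem, P(H|E) = 0.17097 / 0.33103 = 0.517.

P(H | E) ≈ 0.517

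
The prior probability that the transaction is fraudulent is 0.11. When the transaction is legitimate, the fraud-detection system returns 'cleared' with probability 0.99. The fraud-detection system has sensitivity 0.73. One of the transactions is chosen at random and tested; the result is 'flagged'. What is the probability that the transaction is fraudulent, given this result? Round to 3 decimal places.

P(H | E) ≈ 0.900

Write H for 'the transaction is fraudulent'. Prior odds H:¬H = 0.11/0.89 = 0.12360. For the 'flagged' outcome, the likelihood ratio is 0.73/0.01 = 73.000.
Posterior odds = 0.12360 × 73.000 = 9.0225, so P(H|E) = 9.0225/(1+9.0225) = 0.900.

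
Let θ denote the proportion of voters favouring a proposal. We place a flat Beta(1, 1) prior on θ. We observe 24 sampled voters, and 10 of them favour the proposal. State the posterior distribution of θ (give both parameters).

The binomial likelihood is conjugate to the Beta prior: with 10 successes and 14 failures, the posterior is Beta(1+10, 1+14) = Beta(11, 15).

Posterior: Beta(11, 15)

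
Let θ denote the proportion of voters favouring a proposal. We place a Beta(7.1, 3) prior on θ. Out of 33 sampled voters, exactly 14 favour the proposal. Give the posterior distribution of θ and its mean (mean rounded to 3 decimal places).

The binomial likelihood is conjugate to the Beta prior: with 14 successes and 19 failures, the posterior is Beta(7.1+14, 3+19) = Beta(21.1, 22).
E[θ | data] = 21.1/(21.1+22) = 0.490.

Posterior: Beta(21.1, 22); mean ≈ 0.490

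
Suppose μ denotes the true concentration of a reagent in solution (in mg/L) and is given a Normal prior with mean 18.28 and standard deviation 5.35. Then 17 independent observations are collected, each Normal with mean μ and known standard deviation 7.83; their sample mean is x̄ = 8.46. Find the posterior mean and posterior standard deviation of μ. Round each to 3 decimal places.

Posterior mean ≈ 9.559; posterior SD ≈ 1.790

Prior precision 1/τ₀² = 1/5.35² = 0.0349375; data precision n/σ² = 17/7.83² = 0.277284.
Posterior precision = 0.0349375 + 0.277284 = 0.312222, giving posterior SD = 1/√0.312222 = 1.790.
Posterior mean = (0.0349375·18.28 + 0.277284·8.46) / 0.312222 = 9.559.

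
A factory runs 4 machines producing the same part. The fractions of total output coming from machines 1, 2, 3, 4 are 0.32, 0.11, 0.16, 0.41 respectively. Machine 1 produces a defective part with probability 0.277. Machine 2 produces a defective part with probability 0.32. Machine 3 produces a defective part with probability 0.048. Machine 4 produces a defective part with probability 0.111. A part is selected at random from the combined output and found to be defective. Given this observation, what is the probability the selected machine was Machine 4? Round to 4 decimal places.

P(defective|M1) = 0.277; P(defective|M2) = 0.32; P(defective|M3) = 0.048; P(defective|M4) = 0.111.
Prior × likelihood for each source: 0.32·0.277=0.08864, 0.11·0.32=0.03520, 0.16·0.048=0.007680, 0.41·0.111=0.04551. Summing gives P(defective) = 0.17703.
P(Machine 4 | defective) = 0.04551 / 0.17703 = 0.2571.

Posterior probability ≈ 0.2571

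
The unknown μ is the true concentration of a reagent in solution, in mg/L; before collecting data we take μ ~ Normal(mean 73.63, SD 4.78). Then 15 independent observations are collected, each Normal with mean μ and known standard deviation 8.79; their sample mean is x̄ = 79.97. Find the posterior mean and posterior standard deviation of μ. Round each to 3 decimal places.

Posterior mean ≈ 78.804; posterior SD ≈ 2.050

With known σ, the Normal prior is conjugate. Weight on the data is w = (n/σ²)/(n/σ² + 1/τ₀²) = 0.194139/(0.194139+0.0437667) = 0.81603.
Posterior mean = w·x̄ + (1−w)·μ₀ = 0.81603·79.97 + 0.18397·73.63 = 78.804. Posterior variance = 1/(0.194139+0.0437667) = 4.20334, so SD = 2.050.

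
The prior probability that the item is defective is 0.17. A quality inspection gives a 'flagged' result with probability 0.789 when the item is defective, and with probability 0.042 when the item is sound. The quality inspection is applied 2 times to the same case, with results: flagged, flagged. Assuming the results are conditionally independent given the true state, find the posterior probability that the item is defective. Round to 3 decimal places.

Let H be the event that the item is defective; start with P(H) = 0.17. P('flagged'|H) = 0.789, P('flagged'|¬H) = 0.042.
Update on result 1 ('flagged'): P(H) ← 0.789·0.1700 / (0.789·0.1700 + 0.042·0.8300) = 0.13413/0.16899 = 0.7937.
Update on result 2 ('flagged'): P(H) ← 0.789·0.7937 / (0.789·0.7937 + 0.042·0.2063) = 0.62624/0.63491 = 0.9864.

Posterior P(H) ≈ 0.986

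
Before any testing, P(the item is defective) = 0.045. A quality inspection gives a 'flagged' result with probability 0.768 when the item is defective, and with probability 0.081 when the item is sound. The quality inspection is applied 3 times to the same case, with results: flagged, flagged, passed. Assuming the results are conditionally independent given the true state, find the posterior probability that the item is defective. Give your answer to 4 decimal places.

Posterior P(H) ≈ 0.5168

Let H be the event that the item is defective; start with P(H) = 0.045. P('flagged'|H) = 0.768, P('flagged'|¬H) = 0.081.
Update on result 1 ('flagged'): P(H) ← 0.768·0.0450 / (0.768·0.0450 + 0.081·0.9550) = 0.034560/0.11191 = 0.3088.
Update on result 2 ('flagged'): P(H) ← 0.768·0.3088 / (0.768·0.3088 + 0.081·0.6912) = 0.23716/0.29315 = 0.8090.
Update on result 3 ('passed'): P(H) ← 0.232·0.8090 / (0.232·0.8090 + 0.919·0.1910) = 0.18769/0.36321 = 0.5168.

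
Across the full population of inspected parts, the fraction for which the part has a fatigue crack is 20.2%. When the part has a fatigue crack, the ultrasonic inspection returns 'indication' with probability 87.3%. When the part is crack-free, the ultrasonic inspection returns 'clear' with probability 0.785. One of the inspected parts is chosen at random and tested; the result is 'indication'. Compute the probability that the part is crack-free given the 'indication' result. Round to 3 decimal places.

Let H be the event that the part has a fatigue crack. P(H) = 0.202, so P(¬H) = 0.798. With E the 'indication' result, P(E|H) = 0.873 and P(E|¬H) = 0.215.
P(E) = 0.873·0.202 + 0.215·0.798 = 0.17635 + 0.17157 = 0.34792.
By Bayes' theorem, P(H|E) = 0.17635 / 0.34792 = 0.507. Hence P(¬H|E) = 1 − 0.507 = 0.493.

P(¬H | E) ≈ 0.493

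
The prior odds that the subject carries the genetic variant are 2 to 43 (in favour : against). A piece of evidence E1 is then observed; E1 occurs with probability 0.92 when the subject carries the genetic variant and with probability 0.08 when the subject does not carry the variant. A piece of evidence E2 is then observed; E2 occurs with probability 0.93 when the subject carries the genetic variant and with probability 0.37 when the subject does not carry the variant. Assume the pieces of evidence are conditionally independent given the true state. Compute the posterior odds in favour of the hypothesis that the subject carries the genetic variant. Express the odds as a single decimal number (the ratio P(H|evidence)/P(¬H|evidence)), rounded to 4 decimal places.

Posterior odds ≈ 1.3444

Prior odds = 2/43 = 0.046512. In log-odds, ln(0.046512) = -3.0681.
Add log likelihood ratios: ln(11.500) + ln(2.5135) = 3.3640.
Posterior log-odds = 0.29598, so posterior odds = exp(0.29598) = 1.3444.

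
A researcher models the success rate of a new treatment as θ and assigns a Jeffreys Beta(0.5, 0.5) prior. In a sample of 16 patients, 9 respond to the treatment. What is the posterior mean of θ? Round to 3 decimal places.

Posterior mean ≈ 0.559

Observing 9 successes and 7 failures updates Beta(0.5, 0.5) by adding the success and failure counts to the two shape parameters: α = 0.5+9 = 9.5, β = 0.5+7 = 7.5.
E[θ | data] = 9.5/(9.5+7.5) = 0.559.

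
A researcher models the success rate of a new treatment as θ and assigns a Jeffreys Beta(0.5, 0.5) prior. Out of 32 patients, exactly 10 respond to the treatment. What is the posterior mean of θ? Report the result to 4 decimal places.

The binomial likelihood is conjugate to the Beta prior: with 10 successes and 22 failures, the posterior is Beta(0.5+10, 0.5+22) = Beta(10.5, 22.5).
E[θ | data] = 10.5/(10.5+22.5) = 0.3182.

Posterior mean ≈ 0.3182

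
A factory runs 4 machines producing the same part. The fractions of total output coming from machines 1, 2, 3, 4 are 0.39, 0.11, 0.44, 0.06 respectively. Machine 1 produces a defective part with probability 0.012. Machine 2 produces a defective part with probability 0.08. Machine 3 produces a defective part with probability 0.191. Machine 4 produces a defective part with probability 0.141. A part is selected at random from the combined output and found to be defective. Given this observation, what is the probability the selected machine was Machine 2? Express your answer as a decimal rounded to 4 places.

Tabulate prior·likelihood by source: [1] prior 0.39, lik 0.012, product 0.004680; [2] prior 0.11, lik 0.08, product 0.008800; [3] prior 0.44, lik 0.191, product 0.08404; [4] prior 0.06, lik 0.141, product 0.008460.
Normalizing constant = 0.10598; the posterior for Machine 2 is its product over the sum, 0.008800/0.10598 = 0.0830.

Posterior probability ≈ 0.0830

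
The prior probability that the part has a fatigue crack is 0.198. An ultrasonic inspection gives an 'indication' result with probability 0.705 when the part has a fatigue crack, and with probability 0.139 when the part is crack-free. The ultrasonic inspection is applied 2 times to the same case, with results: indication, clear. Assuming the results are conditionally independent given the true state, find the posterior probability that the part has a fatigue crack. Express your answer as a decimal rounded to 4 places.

With H the event that the part has a fatigue crack, the joint likelihood of the observed sequence is P(data|H) = 0.705·0.295 = 0.20797 and P(data|¬H) = 0.139·0.861 = 0.11968.
Bayes: P(H|data) = 0.198·0.20797 / (0.198·0.20797 + 0.802·0.11968) = 0.041179/0.13716 = 0.3002.

Posterior P(H) ≈ 0.3002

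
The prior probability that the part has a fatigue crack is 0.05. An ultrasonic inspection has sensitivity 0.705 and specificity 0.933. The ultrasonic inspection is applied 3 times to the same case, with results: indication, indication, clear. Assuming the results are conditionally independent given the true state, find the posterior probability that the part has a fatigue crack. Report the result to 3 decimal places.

Posterior P(H) ≈ 0.648

With H the event that the part has a fatigue crack, the joint likelihood of the observed sequence is P(data|H) = 0.705·0.705·0.295 = 0.14662 and P(data|¬H) = 0.067·0.067·0.933 = 0.0041882.
Bayes: P(H|data) = 0.05·0.14662 / (0.05·0.14662 + 0.95·0.0041882) = 0.0073311/0.011310 = 0.6482.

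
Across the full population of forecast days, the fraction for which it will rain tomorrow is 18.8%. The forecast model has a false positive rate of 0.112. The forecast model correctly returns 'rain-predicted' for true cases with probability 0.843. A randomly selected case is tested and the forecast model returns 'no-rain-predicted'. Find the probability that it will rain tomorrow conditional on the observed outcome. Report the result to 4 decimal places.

P(H | E) ≈ 0.0393

Write H for 'it will rain tomorrow'. Prior odds H:¬H = 0.188/0.812 = 0.23153. For the 'no-rain-predicted' outcome, the likelihood ratio is 0.157/0.888 = 0.17680.
Posterior odds = 0.23153 × 0.17680 = 0.040934, so P(H|E) = 0.040934/(1+0.040934) = 0.0393.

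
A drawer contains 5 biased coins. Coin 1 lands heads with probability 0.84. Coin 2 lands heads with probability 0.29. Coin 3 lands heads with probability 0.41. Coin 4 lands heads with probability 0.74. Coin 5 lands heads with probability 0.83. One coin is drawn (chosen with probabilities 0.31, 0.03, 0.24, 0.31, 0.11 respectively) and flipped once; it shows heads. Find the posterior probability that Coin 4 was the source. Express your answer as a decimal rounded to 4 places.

P(heads|C1) = 0.84; P(heads|C2) = 0.29; P(heads|C3) = 0.41; P(heads|C4) = 0.74; P(heads|C5) = 0.83.
Prior × likelihood for each source: 0.31·0.84=0.2604, 0.03·0.29=0.008700, 0.24·0.41=0.09840, 0.31·0.74=0.2294, 0.11·0.83=0.09130. Summing gives P(heads) = 0.68820.
P(Coin 4 | heads) = 0.2294 / 0.68820 = 0.3333.

Posterior probability ≈ 0.3333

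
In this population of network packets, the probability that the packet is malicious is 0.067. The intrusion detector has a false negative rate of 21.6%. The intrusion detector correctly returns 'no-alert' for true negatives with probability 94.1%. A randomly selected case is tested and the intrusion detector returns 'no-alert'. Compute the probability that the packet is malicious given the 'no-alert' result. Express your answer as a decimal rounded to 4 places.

Write H for 'the packet is malicious'. Prior odds H:¬H = 0.067/0.933 = 0.071811. For the 'no-alert' outcome, the likelihood ratio is 0.216/0.941 = 0.22954.
Posterior odds = 0.071811 × 0.22954 = 0.016484, so P(H|E) = 0.016484/(1+0.016484) = 0.0162.

P(H | E) ≈ 0.0162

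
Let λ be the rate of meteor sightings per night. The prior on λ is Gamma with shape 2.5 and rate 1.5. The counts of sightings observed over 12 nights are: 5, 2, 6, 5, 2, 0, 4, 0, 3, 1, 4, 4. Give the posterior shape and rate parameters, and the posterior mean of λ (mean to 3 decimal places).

Posterior: Gamma(shape=38.5, rate=13.5); mean ≈ 2.852

Total count ∑xᵢ = 36 over n = 12 nights.
Gamma is conjugate to the Poisson likelihood: posterior is Gamma(shape = 2.5+36 = 38.5, rate = 1.5+12 = 13.5).
E[λ | data] = 38.5/13.5 = 2.852.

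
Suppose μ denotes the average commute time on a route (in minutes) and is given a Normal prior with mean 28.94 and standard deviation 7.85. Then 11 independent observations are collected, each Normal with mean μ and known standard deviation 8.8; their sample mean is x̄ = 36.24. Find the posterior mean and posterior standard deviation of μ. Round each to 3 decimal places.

With known σ, the Normal prior is conjugate. Weight on the data is w = (n/σ²)/(n/σ² + 1/τ₀²) = 0.142045/(0.142045+0.0162278) = 0.89747.
Posterior mean = w·x̄ + (1−w)·μ₀ = 0.89747·36.24 + 0.10253·28.94 = 35.492. Posterior variance = 1/(0.142045+0.0162278) = 6.31819, so SD = 2.514.

Posterior mean ≈ 35.492; posterior SD ≈ 2.514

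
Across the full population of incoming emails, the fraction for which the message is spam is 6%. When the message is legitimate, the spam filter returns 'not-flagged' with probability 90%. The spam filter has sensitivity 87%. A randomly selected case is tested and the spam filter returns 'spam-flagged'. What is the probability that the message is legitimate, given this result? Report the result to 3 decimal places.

Let H be the event that the message is spam. P(H) = 0.06, so P(¬H) = 0.94. With E the 'spam-flagged' result, P(E|H) = 0.87 and P(E|¬H) = 0.1.
P(E) = 0.87·0.06 + 0.1·0.94 = 0.052200 + 0.094000 = 0.14620.
By Bayes' theorem, P(H|E) = 0.052200 / 0.14620 = 0.357. Hence P(¬H|E) = 1 − 0.357 = 0.643.

P(¬H | E) ≈ 0.643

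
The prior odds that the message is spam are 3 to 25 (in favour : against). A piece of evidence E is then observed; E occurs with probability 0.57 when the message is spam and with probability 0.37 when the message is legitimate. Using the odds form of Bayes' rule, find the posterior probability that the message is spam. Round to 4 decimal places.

Posterior probability ≈ 0.1560

Prior odds = 3/25 = 0.12000. In log-odds, ln(0.12000) = -2.1203.
Add log likelihood ratio: ln(1.5405) = 0.43213.
Posterior log-odds = -1.6881, so posterior odds = exp(-1.6881) = 0.18486. Converting, P(H|E) = 0.18486/1.1849 = 0.1560.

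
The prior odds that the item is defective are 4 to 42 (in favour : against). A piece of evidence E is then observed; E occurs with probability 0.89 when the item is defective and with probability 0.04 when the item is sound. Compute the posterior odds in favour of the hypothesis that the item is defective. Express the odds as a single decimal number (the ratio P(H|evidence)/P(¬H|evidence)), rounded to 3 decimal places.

Posterior odds ≈ 2.119

Prior odds = 4/42 = 0.095238. In log-odds, ln(0.095238) = -2.3514.
Add log likelihood ratio: ln(22.250) = 3.1023.
Posterior log-odds = 0.75097, so posterior odds = exp(0.75097) = 2.1190.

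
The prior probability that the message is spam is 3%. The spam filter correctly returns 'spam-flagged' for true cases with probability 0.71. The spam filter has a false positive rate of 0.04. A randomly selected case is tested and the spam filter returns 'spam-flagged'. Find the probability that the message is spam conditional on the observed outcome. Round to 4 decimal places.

P(H | E) ≈ 0.3544

Write H for 'the message is spam'. Prior odds H:¬H = 0.03/0.97 = 0.030928. For the 'spam-flagged' outcome, the likelihood ratio is 0.71/0.04 = 17.750.
Posterior odds = 0.030928 × 17.750 = 0.54897, so P(H|E) = 0.54897/(1+0.54897) = 0.3544.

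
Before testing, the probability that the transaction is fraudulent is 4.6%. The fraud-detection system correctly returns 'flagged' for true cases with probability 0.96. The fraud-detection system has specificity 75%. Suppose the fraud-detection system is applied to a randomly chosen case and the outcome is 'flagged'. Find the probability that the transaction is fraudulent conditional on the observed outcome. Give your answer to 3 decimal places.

Let H be the event that the transaction is fraudulent. P(H) = 0.046, so P(¬H) = 0.954. With E the 'flagged' result, P(E|H) = 0.96 and P(E|¬H) = 0.25.
P(E) = 0.96·0.046 + 0.25·0.954 = 0.044160 + 0.23850 = 0.28266.
By Bayes' theorem, P(H|E) = 0.044160 / 0.28266 = 0.156.

P(H | E) ≈ 0.156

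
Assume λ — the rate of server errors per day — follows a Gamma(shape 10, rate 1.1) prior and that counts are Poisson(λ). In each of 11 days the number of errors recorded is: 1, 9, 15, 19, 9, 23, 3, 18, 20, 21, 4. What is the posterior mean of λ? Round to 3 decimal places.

The Poisson likelihood adds the total count to the shape and the number of exposure periods to the rate. Here ∑xᵢ = 142 and n = 11, so shape 10→152 and rate 1.1→12.1.
Posterior mean = shape/rate = 152/12.1 = 12.562.

Posterior mean ≈ 12.562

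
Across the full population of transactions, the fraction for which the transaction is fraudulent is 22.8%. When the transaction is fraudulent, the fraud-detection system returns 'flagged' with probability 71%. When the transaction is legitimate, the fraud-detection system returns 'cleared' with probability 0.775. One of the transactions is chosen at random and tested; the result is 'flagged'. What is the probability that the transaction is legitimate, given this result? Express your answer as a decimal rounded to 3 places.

P(¬H | E) ≈ 0.518

Write H for 'the transaction is fraudulent'. Prior odds H:¬H = 0.228/0.772 = 0.29534. For the 'flagged' outcome, the likelihood ratio is 0.71/0.225 = 3.1556.
Posterior odds = 0.29534 × 3.1556 = 0.93195, so P(H|E) = 0.93195/(1+0.93195) = 0.482. Then P(¬H|E) = 1 − 0.482 = 0.518.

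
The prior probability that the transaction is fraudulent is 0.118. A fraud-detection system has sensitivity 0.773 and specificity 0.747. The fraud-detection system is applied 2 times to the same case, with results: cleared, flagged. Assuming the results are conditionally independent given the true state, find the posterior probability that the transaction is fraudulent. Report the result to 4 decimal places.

Posterior P(H) ≈ 0.1105

Let H be the event that the transaction is fraudulent; start with P(H) = 0.118. P('flagged'|H) = 0.773, P('flagged'|¬H) = 0.253.
Update on result 1 ('cleared'): P(H) ← 0.227·0.1180 / (0.227·0.1180 + 0.747·0.8820) = 0.026786/0.68564 = 0.0391.
Update on result 2 ('flagged'): P(H) ← 0.773·0.0391 / (0.773·0.0391 + 0.253·0.9609) = 0.030199/0.27331 = 0.1105.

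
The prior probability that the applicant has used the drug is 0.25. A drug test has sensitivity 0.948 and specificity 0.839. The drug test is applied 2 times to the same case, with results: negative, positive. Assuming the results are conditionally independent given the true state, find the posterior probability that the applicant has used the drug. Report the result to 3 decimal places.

Posterior P(H) ≈ 0.108

Let H be the event that the applicant has used the drug; start with P(H) = 0.25. P('positive'|H) = 0.948, P('positive'|¬H) = 0.161.
Update on result 1 ('negative'): P(H) ← 0.052·0.2500 / (0.052·0.2500 + 0.839·0.7500) = 0.013000/0.64225 = 0.0202.
Update on result 2 ('positive'): P(H) ← 0.948·0.0202 / (0.948·0.0202 + 0.161·0.9798) = 0.019189/0.17693 = 0.1085.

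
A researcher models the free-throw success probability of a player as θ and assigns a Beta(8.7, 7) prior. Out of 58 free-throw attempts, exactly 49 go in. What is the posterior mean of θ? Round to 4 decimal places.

Posterior mean ≈ 0.7829

The binomial likelihood is conjugate to the Beta prior: with 49 successes and 9 failures, the posterior is Beta(8.7+49, 7+9) = Beta(57.7, 16).
Posterior mean = α/(α+β) = 57.7/73.7 = 0.7829.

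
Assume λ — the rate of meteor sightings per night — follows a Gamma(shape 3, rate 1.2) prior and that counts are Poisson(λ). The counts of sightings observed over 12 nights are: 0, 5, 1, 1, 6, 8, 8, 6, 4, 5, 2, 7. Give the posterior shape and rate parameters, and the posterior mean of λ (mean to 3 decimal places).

The Poisson likelihood adds the total count to the shape and the number of exposure periods to the rate. Here ∑xᵢ = 53 and n = 12, so shape 3→56 and rate 1.2→13.2.
E[λ | data] = 56/13.2 = 4.242.

Posterior: Gamma(shape=56, rate=13.2); mean ≈ 4.242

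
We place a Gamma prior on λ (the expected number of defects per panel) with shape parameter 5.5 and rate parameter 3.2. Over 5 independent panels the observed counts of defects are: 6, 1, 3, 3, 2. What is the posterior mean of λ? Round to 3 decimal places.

Posterior mean ≈ 2.500

The Poisson likelihood adds the total count to the shape and the number of exposure periods to the rate. Here ∑xᵢ = 15 and n = 5, so shape 5.5→20.5 and rate 3.2→8.2.
Posterior mean = shape/rate = 20.5/8.2 = 2.500.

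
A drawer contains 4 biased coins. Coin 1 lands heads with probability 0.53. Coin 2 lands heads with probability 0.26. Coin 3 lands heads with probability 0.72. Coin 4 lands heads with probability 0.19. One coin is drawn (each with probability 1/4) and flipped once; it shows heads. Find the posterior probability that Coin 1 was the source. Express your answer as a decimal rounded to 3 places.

Posterior probability ≈ 0.312

Tabulate prior·likelihood by source: [1] prior 0.25, lik 0.53, product 0.1325; [2] prior 0.25, lik 0.26, product 0.06500; [3] prior 0.25, lik 0.72, product 0.1800; [4] prior 0.25, lik 0.19, product 0.04750.
Normalizing constant = 0.42500; the posterior for Coin 1 is its product over the sum, 0.1325/0.42500 = 0.312.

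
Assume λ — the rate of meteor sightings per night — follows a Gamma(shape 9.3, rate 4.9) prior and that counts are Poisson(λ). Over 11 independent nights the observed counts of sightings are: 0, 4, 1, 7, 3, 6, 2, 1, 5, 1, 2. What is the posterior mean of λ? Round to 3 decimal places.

The Poisson likelihood adds the total count to the shape and the number of exposure periods to the rate. Here ∑xᵢ = 32 and n = 11, so shape 9.3→41.3 and rate 4.9→15.9.
E[λ | data] = 41.3/15.9 = 2.597.

Posterior mean ≈ 2.597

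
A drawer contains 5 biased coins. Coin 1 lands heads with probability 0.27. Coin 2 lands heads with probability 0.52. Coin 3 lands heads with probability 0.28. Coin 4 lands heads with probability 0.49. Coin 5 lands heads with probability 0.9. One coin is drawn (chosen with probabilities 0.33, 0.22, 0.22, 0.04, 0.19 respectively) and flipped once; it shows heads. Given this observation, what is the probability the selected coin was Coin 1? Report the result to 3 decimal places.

Tabulate prior·likelihood by source: [1] prior 0.33, lik 0.27, product 0.08910; [2] prior 0.22, lik 0.52, product 0.1144; [3] prior 0.22, lik 0.28, product 0.06160; [4] prior 0.04, lik 0.49, product 0.01960; [5] prior 0.19, lik 0.9, product 0.1710.
Normalizing constant = 0.45570; the posterior for Coin 1 is its product over the sum, 0.08910/0.45570 = 0.196.

Posterior probability ≈ 0.196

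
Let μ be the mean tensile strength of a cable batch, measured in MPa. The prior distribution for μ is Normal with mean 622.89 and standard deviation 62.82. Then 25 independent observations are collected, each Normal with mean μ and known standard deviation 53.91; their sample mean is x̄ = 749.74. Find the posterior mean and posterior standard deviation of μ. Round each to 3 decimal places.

Prior precision 1/τ₀² = 1/62.82² = 0.00025340; data precision n/σ² = 25/53.91² = 0.00860204.
Posterior precision = 0.00025340 + 0.00860204 = 0.00885544, giving posterior SD = 1/√0.00885544 = 10.627.
Posterior mean = (0.00025340·622.89 + 0.00860204·749.74) / 0.00885544 = 746.110.

Posterior mean ≈ 746.110; posterior SD ≈ 10.627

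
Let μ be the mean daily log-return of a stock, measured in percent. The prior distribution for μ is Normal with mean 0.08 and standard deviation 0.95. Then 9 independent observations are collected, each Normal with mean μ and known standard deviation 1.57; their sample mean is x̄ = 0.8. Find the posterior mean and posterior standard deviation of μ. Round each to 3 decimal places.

Prior precision 1/τ₀² = 1/0.95² = 1.10803; data precision n/σ² = 9/1.57² = 3.65126.
Posterior precision = 1.10803 + 3.65126 = 4.75930, giving posterior SD = 1/√4.75930 = 0.458.
Posterior mean = (1.10803·0.08 + 3.65126·0.8) / 4.75930 = 0.632.

Posterior mean ≈ 0.632; posterior SD ≈ 0.458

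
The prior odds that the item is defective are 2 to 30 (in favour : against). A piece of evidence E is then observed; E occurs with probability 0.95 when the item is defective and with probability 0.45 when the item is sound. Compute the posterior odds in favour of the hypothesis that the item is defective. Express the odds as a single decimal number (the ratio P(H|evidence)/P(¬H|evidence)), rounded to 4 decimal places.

Posterior odds ≈ 0.1407

Prior odds = 2/30 = 0.066667. In log-odds, ln(0.066667) = -2.7081.
Add log likelihood ratio: ln(2.1111) = 0.74721.
Posterior log-odds = -1.9608, so posterior odds = exp(-1.9608) = 0.14074.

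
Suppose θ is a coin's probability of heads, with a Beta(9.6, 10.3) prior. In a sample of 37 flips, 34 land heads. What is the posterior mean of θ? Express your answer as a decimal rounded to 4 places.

Observing 34 successes and 3 failures updates Beta(9.6, 10.3) by adding the success and failure counts to the two shape parameters: α = 9.6+34 = 43.6, β = 10.3+3 = 13.3.
Posterior mean = α/(α+β) = 43.6/56.9 = 0.7663.

Posterior mean ≈ 0.7663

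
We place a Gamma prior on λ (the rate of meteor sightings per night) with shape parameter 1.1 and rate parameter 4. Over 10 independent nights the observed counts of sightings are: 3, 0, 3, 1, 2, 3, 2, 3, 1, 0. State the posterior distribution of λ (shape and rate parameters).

Posterior: Gamma(shape=19.1, rate=14)

Total count ∑xᵢ = 18 over n = 10 nights.
Gamma is conjugate to the Poisson likelihood: posterior is Gamma(shape = 1.1+18 = 19.1, rate = 4+10 = 14).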